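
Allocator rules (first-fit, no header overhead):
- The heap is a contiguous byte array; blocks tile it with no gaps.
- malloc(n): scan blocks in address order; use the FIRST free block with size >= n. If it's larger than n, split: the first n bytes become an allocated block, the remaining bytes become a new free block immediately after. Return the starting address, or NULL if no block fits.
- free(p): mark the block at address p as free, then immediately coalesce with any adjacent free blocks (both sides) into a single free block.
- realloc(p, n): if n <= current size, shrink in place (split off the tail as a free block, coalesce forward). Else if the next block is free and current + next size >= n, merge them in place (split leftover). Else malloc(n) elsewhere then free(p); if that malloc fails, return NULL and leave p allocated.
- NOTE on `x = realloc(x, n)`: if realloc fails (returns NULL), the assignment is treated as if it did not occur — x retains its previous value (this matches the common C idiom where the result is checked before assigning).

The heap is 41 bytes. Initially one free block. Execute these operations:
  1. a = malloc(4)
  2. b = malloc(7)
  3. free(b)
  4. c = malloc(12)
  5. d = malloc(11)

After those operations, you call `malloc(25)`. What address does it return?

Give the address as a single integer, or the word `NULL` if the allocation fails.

Answer: NULL

Derivation:
Op 1: a = malloc(4) -> a = 0; heap: [0-3 ALLOC][4-40 FREE]
Op 2: b = malloc(7) -> b = 4; heap: [0-3 ALLOC][4-10 ALLOC][11-40 FREE]
Op 3: free(b) -> (freed b); heap: [0-3 ALLOC][4-40 FREE]
Op 4: c = malloc(12) -> c = 4; heap: [0-3 ALLOC][4-15 ALLOC][16-40 FREE]
Op 5: d = malloc(11) -> d = 16; heap: [0-3 ALLOC][4-15 ALLOC][16-26 ALLOC][27-40 FREE]
malloc(25): first-fit scan over [0-3 ALLOC][4-15 ALLOC][16-26 ALLOC][27-40 FREE] -> NULL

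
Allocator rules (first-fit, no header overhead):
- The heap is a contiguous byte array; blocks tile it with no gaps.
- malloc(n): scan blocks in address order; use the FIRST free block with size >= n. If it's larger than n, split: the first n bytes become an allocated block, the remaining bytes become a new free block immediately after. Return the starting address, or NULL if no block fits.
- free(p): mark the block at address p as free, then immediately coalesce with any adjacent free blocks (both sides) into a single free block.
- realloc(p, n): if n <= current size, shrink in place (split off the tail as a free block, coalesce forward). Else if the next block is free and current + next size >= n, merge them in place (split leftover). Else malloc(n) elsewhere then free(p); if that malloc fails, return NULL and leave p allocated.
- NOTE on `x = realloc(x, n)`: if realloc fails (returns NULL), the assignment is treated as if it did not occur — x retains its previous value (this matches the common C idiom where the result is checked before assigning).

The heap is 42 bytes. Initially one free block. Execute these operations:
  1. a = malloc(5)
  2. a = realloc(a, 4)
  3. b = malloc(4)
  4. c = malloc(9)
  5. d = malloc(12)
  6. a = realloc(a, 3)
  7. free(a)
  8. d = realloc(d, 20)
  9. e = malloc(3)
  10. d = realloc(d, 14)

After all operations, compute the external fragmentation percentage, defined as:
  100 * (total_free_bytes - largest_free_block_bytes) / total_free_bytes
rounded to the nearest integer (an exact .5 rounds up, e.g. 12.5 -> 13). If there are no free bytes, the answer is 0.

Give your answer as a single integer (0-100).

Op 1: a = malloc(5) -> a = 0; heap: [0-4 ALLOC][5-41 FREE]
Op 2: a = realloc(a, 4) -> a = 0; heap: [0-3 ALLOC][4-41 FREE]
Op 3: b = malloc(4) -> b = 4; heap: [0-3 ALLOC][4-7 ALLOC][8-41 FREE]
Op 4: c = malloc(9) -> c = 8; heap: [0-3 ALLOC][4-7 ALLOC][8-16 ALLOC][17-41 FREE]
Op 5: d = malloc(12) -> d = 17; heap: [0-3 ALLOC][4-7 ALLOC][8-16 ALLOC][17-28 ALLOC][29-41 FREE]
Op 6: a = realloc(a, 3) -> a = 0; heap: [0-2 ALLOC][3-3 FREE][4-7 ALLOC][8-16 ALLOC][17-28 ALLOC][29-41 FREE]
Op 7: free(a) -> (freed a); heap: [0-3 FREE][4-7 ALLOC][8-16 ALLOC][17-28 ALLOC][29-41 FREE]
Op 8: d = realloc(d, 20) -> d = 17; heap: [0-3 FREE][4-7 ALLOC][8-16 ALLOC][17-36 ALLOC][37-41 FREE]
Op 9: e = malloc(3) -> e = 0; heap: [0-2 ALLOC][3-3 FREE][4-7 ALLOC][8-16 ALLOC][17-36 ALLOC][37-41 FREE]
Op 10: d = realloc(d, 14) -> d = 17; heap: [0-2 ALLOC][3-3 FREE][4-7 ALLOC][8-16 ALLOC][17-30 ALLOC][31-41 FREE]
Free blocks: [1 11] total_free=12 largest=11 -> 100*(12-11)/12 = 100/12 ≈ 8.333 -> rounds to 8

Answer: 8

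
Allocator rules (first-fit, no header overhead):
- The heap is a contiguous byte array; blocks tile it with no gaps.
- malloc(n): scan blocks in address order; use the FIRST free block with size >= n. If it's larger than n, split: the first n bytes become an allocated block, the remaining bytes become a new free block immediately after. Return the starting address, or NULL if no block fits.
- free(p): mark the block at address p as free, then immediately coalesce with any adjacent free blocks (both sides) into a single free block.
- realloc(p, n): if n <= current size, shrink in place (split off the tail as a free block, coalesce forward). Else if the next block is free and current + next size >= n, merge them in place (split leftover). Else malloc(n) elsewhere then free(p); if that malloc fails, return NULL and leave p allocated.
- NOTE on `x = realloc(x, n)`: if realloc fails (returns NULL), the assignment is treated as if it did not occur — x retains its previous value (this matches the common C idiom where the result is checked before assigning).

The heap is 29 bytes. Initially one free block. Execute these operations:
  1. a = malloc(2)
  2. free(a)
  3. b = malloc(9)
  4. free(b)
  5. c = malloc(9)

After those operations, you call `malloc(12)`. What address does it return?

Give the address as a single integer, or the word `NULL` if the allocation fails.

Op 1: a = malloc(2) -> a = 0; heap: [0-1 ALLOC][2-28 FREE]
Op 2: free(a) -> (freed a); heap: [0-28 FREE]
Op 3: b = malloc(9) -> b = 0; heap: [0-8 ALLOC][9-28 FREE]
Op 4: free(b) -> (freed b); heap: [0-28 FREE]
Op 5: c = malloc(9) -> c = 0; heap: [0-8 ALLOC][9-28 FREE]
malloc(12): first-fit scan over [0-8 ALLOC][9-28 FREE] -> 9

Answer: 9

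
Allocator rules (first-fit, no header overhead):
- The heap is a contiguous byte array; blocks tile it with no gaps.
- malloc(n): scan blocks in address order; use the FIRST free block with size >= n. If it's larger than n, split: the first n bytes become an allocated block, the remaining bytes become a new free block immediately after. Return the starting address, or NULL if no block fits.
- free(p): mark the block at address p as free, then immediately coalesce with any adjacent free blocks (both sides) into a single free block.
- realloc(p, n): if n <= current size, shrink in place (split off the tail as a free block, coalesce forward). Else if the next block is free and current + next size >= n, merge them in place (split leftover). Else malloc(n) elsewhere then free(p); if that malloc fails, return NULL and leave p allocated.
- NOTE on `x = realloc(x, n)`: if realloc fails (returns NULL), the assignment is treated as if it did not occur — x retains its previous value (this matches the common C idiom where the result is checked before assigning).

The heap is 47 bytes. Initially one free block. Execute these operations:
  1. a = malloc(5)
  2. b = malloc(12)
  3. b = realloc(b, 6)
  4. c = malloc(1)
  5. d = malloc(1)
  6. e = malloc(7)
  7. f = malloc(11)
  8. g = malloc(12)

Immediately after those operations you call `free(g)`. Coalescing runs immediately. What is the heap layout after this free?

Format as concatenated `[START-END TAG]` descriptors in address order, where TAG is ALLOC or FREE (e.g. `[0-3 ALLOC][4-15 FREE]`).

Answer: [0-4 ALLOC][5-10 ALLOC][11-11 ALLOC][12-12 ALLOC][13-19 ALLOC][20-30 ALLOC][31-46 FREE]

Derivation:
Op 1: a = malloc(5) -> a = 0; heap: [0-4 ALLOC][5-46 FREE]
Op 2: b = malloc(12) -> b = 5; heap: [0-4 ALLOC][5-16 ALLOC][17-46 FREE]
Op 3: b = realloc(b, 6) -> b = 5; heap: [0-4 ALLOC][5-10 ALLOC][11-46 FREE]
Op 4: c = malloc(1) -> c = 11; heap: [0-4 ALLOC][5-10 ALLOC][11-11 ALLOC][12-46 FREE]
Op 5: d = malloc(1) -> d = 12; heap: [0-4 ALLOC][5-10 ALLOC][11-11 ALLOC][12-12 ALLOC][13-46 FREE]
Op 6: e = malloc(7) -> e = 13; heap: [0-4 ALLOC][5-10 ALLOC][11-11 ALLOC][12-12 ALLOC][13-19 ALLOC][20-46 FREE]
Op 7: f = malloc(11) -> f = 20; heap: [0-4 ALLOC][5-10 ALLOC][11-11 ALLOC][12-12 ALLOC][13-19 ALLOC][20-30 ALLOC][31-46 FREE]
Op 8: g = malloc(12) -> g = 31; heap: [0-4 ALLOC][5-10 ALLOC][11-11 ALLOC][12-12 ALLOC][13-19 ALLOC][20-30 ALLOC][31-42 ALLOC][43-46 FREE]
free(g): g = 31 -> block [31-42 ALLOC]; mark free, coalesce with adjacent free neighbors -> [0-4 ALLOC][5-10 ALLOC][11-11 ALLOC][12-12 ALLOC][13-19 ALLOC][20-30 ALLOC][31-46 FREE]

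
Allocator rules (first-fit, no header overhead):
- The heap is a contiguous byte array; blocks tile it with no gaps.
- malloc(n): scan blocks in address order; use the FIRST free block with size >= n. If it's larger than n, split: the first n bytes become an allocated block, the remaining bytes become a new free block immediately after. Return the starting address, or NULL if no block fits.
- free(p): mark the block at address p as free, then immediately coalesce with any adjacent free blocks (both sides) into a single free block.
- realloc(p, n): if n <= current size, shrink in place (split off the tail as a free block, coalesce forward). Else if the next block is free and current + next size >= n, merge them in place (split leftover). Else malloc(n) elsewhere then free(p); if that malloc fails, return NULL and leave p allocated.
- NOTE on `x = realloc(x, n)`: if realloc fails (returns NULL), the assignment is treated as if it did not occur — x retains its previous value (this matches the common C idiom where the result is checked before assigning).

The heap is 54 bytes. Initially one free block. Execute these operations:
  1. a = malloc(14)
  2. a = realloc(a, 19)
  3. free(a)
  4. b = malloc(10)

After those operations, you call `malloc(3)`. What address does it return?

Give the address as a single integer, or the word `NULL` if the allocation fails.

Op 1: a = malloc(14) -> a = 0; heap: [0-13 ALLOC][14-53 FREE]
Op 2: a = realloc(a, 19) -> a = 0; heap: [0-18 ALLOC][19-53 FREE]
Op 3: free(a) -> (freed a); heap: [0-53 FREE]
Op 4: b = malloc(10) -> b = 0; heap: [0-9 ALLOC][10-53 FREE]
malloc(3): first-fit scan over [0-9 ALLOC][10-53 FREE] -> 10

Answer: 10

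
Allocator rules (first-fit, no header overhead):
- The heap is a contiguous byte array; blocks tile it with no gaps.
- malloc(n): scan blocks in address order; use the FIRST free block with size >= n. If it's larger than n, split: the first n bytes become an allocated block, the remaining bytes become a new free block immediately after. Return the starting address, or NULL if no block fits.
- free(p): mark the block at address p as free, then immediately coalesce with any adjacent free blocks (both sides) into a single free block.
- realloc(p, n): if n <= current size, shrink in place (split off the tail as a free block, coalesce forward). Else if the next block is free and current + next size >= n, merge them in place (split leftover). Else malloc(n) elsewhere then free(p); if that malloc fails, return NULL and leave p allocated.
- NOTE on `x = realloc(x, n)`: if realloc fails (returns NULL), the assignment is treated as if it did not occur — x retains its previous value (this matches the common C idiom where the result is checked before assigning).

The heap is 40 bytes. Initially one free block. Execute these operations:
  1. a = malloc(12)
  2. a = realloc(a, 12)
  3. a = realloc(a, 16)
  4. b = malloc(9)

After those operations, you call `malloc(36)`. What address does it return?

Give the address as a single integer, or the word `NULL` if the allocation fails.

Op 1: a = malloc(12) -> a = 0; heap: [0-11 ALLOC][12-39 FREE]
Op 2: a = realloc(a, 12) -> a = 0; heap: [0-11 ALLOC][12-39 FREE]
Op 3: a = realloc(a, 16) -> a = 0; heap: [0-15 ALLOC][16-39 FREE]
Op 4: b = malloc(9) -> b = 16; heap: [0-15 ALLOC][16-24 ALLOC][25-39 FREE]
malloc(36): first-fit scan over [0-15 ALLOC][16-24 ALLOC][25-39 FREE] -> NULL

Answer: NULL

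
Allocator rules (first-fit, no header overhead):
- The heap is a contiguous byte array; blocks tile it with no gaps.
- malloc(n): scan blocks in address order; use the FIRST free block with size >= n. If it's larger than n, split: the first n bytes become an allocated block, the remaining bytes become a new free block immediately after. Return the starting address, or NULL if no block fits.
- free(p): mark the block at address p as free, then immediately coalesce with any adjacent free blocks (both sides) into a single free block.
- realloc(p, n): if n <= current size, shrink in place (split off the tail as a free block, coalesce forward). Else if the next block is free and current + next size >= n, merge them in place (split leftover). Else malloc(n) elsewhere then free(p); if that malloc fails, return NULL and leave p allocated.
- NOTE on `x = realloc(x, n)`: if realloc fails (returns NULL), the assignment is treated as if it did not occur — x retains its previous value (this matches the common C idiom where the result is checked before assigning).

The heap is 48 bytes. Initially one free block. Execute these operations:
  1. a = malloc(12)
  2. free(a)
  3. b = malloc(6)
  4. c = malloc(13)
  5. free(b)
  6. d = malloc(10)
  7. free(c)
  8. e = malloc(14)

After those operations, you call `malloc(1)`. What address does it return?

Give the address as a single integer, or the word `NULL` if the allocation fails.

Op 1: a = malloc(12) -> a = 0; heap: [0-11 ALLOC][12-47 FREE]
Op 2: free(a) -> (freed a); heap: [0-47 FREE]
Op 3: b = malloc(6) -> b = 0; heap: [0-5 ALLOC][6-47 FREE]
Op 4: c = malloc(13) -> c = 6; heap: [0-5 ALLOC][6-18 ALLOC][19-47 FREE]
Op 5: free(b) -> (freed b); heap: [0-5 FREE][6-18 ALLOC][19-47 FREE]
Op 6: d = malloc(10) -> d = 19; heap: [0-5 FREE][6-18 ALLOC][19-28 ALLOC][29-47 FREE]
Op 7: free(c) -> (freed c); heap: [0-18 FREE][19-28 ALLOC][29-47 FREE]
Op 8: e = malloc(14) -> e = 0; heap: [0-13 ALLOC][14-18 FREE][19-28 ALLOC][29-47 FREE]
malloc(1): first-fit scan over [0-13 ALLOC][14-18 FREE][19-28 ALLOC][29-47 FREE] -> 14

Answer: 14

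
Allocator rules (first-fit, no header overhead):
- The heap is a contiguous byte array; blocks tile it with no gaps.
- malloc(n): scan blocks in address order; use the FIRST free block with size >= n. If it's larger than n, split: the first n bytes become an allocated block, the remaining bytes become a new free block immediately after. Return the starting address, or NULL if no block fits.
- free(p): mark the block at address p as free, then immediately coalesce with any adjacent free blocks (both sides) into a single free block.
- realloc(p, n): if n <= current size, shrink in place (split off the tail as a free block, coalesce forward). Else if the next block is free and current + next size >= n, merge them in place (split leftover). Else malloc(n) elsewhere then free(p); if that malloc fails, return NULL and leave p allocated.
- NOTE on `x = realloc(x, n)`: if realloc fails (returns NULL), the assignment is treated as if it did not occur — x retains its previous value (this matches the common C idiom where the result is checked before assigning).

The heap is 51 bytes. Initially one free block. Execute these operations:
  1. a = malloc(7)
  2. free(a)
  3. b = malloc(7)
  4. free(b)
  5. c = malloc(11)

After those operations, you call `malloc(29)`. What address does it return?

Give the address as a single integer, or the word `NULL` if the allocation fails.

Op 1: a = malloc(7) -> a = 0; heap: [0-6 ALLOC][7-50 FREE]
Op 2: free(a) -> (freed a); heap: [0-50 FREE]
Op 3: b = malloc(7) -> b = 0; heap: [0-6 ALLOC][7-50 FREE]
Op 4: free(b) -> (freed b); heap: [0-50 FREE]
Op 5: c = malloc(11) -> c = 0; heap: [0-10 ALLOC][11-50 FREE]
malloc(29): first-fit scan over [0-10 ALLOC][11-50 FREE] -> 11

Answer: 11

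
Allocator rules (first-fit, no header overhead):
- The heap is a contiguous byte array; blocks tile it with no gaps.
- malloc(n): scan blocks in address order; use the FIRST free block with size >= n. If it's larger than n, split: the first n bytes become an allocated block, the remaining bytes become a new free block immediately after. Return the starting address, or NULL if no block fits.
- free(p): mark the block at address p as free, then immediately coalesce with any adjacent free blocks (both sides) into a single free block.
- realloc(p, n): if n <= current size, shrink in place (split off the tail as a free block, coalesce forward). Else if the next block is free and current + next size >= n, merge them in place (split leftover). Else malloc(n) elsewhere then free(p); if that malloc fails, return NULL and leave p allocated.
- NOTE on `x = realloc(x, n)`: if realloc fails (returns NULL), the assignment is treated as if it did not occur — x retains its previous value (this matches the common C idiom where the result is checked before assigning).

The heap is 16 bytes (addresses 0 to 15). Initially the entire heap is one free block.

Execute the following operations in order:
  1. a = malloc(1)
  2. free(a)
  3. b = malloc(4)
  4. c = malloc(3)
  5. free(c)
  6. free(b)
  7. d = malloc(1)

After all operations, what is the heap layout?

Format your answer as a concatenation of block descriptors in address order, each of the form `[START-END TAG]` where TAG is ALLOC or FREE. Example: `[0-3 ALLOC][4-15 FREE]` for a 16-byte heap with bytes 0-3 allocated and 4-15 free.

Op 1: a = malloc(1) -> a = 0; heap: [0-0 ALLOC][1-15 FREE]
Op 2: free(a) -> (freed a); heap: [0-15 FREE]
Op 3: b = malloc(4) -> b = 0; heap: [0-3 ALLOC][4-15 FREE]
Op 4: c = malloc(3) -> c = 4; heap: [0-3 ALLOC][4-6 ALLOC][7-15 FREE]
Op 5: free(c) -> (freed c); heap: [0-3 ALLOC][4-15 FREE]
Op 6: free(b) -> (freed b); heap: [0-15 FREE]
Op 7: d = malloc(1) -> d = 0; heap: [0-0 ALLOC][1-15 FREE]

Answer: [0-0 ALLOC][1-15 FREE]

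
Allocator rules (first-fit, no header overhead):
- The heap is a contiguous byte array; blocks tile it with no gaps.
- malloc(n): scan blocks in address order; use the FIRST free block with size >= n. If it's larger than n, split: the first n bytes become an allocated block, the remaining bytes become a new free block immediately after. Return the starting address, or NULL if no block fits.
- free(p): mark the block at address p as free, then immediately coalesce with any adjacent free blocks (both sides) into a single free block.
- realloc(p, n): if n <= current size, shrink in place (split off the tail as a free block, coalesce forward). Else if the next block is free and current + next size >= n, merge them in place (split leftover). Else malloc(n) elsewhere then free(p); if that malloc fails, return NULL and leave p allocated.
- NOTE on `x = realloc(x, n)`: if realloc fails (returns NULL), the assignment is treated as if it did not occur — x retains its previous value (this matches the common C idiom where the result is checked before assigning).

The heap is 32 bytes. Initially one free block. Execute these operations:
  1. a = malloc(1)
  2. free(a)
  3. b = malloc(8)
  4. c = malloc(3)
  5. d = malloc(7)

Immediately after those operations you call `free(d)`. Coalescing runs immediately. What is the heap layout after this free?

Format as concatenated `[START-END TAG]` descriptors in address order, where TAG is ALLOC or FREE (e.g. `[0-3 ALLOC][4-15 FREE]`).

Answer: [0-7 ALLOC][8-10 ALLOC][11-31 FREE]

Derivation:
Op 1: a = malloc(1) -> a = 0; heap: [0-0 ALLOC][1-31 FREE]
Op 2: free(a) -> (freed a); heap: [0-31 FREE]
Op 3: b = malloc(8) -> b = 0; heap: [0-7 ALLOC][8-31 FREE]
Op 4: c = malloc(3) -> c = 8; heap: [0-7 ALLOC][8-10 ALLOC][11-31 FREE]
Op 5: d = malloc(7) -> d = 11; heap: [0-7 ALLOC][8-10 ALLOC][11-17 ALLOC][18-31 FREE]
free(d): d = 11 -> block [11-17 ALLOC]; mark free, coalesce with adjacent free neighbors -> [0-7 ALLOC][8-10 ALLOC][11-31 FREE]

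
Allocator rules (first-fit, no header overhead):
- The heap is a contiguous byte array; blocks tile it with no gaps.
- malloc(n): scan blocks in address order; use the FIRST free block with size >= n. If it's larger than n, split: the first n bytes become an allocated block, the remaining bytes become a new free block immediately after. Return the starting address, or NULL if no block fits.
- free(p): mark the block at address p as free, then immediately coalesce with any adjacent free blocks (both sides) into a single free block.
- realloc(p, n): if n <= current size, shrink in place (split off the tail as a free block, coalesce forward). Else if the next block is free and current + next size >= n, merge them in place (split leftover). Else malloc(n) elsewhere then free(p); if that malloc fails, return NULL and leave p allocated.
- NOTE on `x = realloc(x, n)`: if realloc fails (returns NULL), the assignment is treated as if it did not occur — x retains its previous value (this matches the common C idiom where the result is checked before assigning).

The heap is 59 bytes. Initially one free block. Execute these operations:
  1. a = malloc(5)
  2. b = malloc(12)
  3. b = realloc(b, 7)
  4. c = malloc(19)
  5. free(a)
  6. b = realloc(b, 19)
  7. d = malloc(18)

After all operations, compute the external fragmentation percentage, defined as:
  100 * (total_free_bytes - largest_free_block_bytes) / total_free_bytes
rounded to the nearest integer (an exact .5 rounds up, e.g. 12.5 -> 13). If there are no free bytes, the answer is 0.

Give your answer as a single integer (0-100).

Op 1: a = malloc(5) -> a = 0; heap: [0-4 ALLOC][5-58 FREE]
Op 2: b = malloc(12) -> b = 5; heap: [0-4 ALLOC][5-16 ALLOC][17-58 FREE]
Op 3: b = realloc(b, 7) -> b = 5; heap: [0-4 ALLOC][5-11 ALLOC][12-58 FREE]
Op 4: c = malloc(19) -> c = 12; heap: [0-4 ALLOC][5-11 ALLOC][12-30 ALLOC][31-58 FREE]
Op 5: free(a) -> (freed a); heap: [0-4 FREE][5-11 ALLOC][12-30 ALLOC][31-58 FREE]
Op 6: b = realloc(b, 19) -> b = 31; heap: [0-11 FREE][12-30 ALLOC][31-49 ALLOC][50-58 FREE]
Op 7: d = malloc(18) -> d = NULL; heap: [0-11 FREE][12-30 ALLOC][31-49 ALLOC][50-58 FREE]
Free blocks: [12 9] total_free=21 largest=12 -> 100*(21-12)/21 = 900/21 ≈ 42.857 -> rounds to 43

Answer: 43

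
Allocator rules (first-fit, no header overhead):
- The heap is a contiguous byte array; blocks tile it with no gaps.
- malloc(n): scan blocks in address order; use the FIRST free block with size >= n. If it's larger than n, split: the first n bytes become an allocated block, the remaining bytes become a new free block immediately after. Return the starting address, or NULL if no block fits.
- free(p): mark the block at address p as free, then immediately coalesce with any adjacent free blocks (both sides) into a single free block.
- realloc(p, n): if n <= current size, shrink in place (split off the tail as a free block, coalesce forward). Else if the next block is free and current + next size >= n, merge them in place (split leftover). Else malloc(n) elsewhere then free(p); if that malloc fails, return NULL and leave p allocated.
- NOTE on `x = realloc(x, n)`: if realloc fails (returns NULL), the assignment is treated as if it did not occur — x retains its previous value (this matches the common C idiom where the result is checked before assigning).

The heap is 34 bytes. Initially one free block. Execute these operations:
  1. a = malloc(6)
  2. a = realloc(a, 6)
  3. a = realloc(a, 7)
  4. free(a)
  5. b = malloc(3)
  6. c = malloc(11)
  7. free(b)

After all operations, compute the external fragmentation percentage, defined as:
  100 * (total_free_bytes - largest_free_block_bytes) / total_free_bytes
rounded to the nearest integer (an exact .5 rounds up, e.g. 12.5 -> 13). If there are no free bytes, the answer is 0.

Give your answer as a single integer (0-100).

Answer: 13

Derivation:
Op 1: a = malloc(6) -> a = 0; heap: [0-5 ALLOC][6-33 FREE]
Op 2: a = realloc(a, 6) -> a = 0; heap: [0-5 ALLOC][6-33 FREE]
Op 3: a = realloc(a, 7) -> a = 0; heap: [0-6 ALLOC][7-33 FREE]
Op 4: free(a) -> (freed a); heap: [0-33 FREE]
Op 5: b = malloc(3) -> b = 0; heap: [0-2 ALLOC][3-33 FREE]
Op 6: c = malloc(11) -> c = 3; heap: [0-2 ALLOC][3-13 ALLOC][14-33 FREE]
Op 7: free(b) -> (freed b); heap: [0-2 FREE][3-13 ALLOC][14-33 FREE]
Free blocks: [3 20] total_free=23 largest=20 -> 100*(23-20)/23 = 300/23 ≈ 13.043 -> rounds to 13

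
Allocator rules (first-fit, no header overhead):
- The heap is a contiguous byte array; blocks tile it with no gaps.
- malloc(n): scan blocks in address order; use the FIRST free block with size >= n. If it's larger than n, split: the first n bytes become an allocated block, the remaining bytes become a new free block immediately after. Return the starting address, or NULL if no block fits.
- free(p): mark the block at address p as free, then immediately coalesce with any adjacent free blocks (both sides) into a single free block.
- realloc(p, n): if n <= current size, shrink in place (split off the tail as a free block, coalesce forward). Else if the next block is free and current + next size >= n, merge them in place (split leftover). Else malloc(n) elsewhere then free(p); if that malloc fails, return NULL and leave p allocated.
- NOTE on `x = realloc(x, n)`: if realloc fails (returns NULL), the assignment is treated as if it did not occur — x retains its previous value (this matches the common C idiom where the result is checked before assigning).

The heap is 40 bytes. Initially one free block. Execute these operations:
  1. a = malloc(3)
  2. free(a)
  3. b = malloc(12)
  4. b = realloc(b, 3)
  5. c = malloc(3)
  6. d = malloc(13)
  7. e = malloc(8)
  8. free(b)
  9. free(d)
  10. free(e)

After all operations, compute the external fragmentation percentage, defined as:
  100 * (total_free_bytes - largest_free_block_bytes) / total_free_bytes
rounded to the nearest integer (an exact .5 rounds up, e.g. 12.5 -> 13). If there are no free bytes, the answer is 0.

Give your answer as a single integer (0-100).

Op 1: a = malloc(3) -> a = 0; heap: [0-2 ALLOC][3-39 FREE]
Op 2: free(a) -> (freed a); heap: [0-39 FREE]
Op 3: b = malloc(12) -> b = 0; heap: [0-11 ALLOC][12-39 FREE]
Op 4: b = realloc(b, 3) -> b = 0; heap: [0-2 ALLOC][3-39 FREE]
Op 5: c = malloc(3) -> c = 3; heap: [0-2 ALLOC][3-5 ALLOC][6-39 FREE]
Op 6: d = malloc(13) -> d = 6; heap: [0-2 ALLOC][3-5 ALLOC][6-18 ALLOC][19-39 FREE]
Op 7: e = malloc(8) -> e = 19; heap: [0-2 ALLOC][3-5 ALLOC][6-18 ALLOC][19-26 ALLOC][27-39 FREE]
Op 8: free(b) -> (freed b); heap: [0-2 FREE][3-5 ALLOC][6-18 ALLOC][19-26 ALLOC][27-39 FREE]
Op 9: free(d) -> (freed d); heap: [0-2 FREE][3-5 ALLOC][6-18 FREE][19-26 ALLOC][27-39 FREE]
Op 10: free(e) -> (freed e); heap: [0-2 FREE][3-5 ALLOC][6-39 FREE]
Free blocks: [3 34] total_free=37 largest=34 -> 100*(37-34)/37 = 300/37 ≈ 8.108 -> rounds to 8

Answer: 8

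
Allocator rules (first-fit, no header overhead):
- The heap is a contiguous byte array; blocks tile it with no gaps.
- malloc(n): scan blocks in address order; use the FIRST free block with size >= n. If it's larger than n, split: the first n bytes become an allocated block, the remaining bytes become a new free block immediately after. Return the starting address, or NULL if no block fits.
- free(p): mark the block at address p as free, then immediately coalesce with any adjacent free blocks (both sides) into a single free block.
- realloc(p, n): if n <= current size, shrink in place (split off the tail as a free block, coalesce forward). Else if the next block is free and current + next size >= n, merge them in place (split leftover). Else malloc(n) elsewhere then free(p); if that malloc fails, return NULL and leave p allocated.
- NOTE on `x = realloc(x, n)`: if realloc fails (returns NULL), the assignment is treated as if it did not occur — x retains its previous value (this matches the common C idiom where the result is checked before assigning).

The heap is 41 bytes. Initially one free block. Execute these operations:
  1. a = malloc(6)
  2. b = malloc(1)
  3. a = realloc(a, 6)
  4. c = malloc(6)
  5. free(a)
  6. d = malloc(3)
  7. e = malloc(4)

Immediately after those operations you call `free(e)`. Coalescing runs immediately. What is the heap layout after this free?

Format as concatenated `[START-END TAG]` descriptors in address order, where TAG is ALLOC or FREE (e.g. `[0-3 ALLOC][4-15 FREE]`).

Answer: [0-2 ALLOC][3-5 FREE][6-6 ALLOC][7-12 ALLOC][13-40 FREE]

Derivation:
Op 1: a = malloc(6) -> a = 0; heap: [0-5 ALLOC][6-40 FREE]
Op 2: b = malloc(1) -> b = 6; heap: [0-5 ALLOC][6-6 ALLOC][7-40 FREE]
Op 3: a = realloc(a, 6) -> a = 0; heap: [0-5 ALLOC][6-6 ALLOC][7-40 FREE]
Op 4: c = malloc(6) -> c = 7; heap: [0-5 ALLOC][6-6 ALLOC][7-12 ALLOC][13-40 FREE]
Op 5: free(a) -> (freed a); heap: [0-5 FREE][6-6 ALLOC][7-12 ALLOC][13-40 FREE]
Op 6: d = malloc(3) -> d = 0; heap: [0-2 ALLOC][3-5 FREE][6-6 ALLOC][7-12 ALLOC][13-40 FREE]
Op 7: e = malloc(4) -> e = 13; heap: [0-2 ALLOC][3-5 FREE][6-6 ALLOC][7-12 ALLOC][13-16 ALLOC][17-40 FREE]
free(e): e = 13 -> block [13-16 ALLOC]; mark free, coalesce with adjacent free neighbors -> [0-2 ALLOC][3-5 FREE][6-6 ALLOC][7-12 ALLOC][13-40 FREE]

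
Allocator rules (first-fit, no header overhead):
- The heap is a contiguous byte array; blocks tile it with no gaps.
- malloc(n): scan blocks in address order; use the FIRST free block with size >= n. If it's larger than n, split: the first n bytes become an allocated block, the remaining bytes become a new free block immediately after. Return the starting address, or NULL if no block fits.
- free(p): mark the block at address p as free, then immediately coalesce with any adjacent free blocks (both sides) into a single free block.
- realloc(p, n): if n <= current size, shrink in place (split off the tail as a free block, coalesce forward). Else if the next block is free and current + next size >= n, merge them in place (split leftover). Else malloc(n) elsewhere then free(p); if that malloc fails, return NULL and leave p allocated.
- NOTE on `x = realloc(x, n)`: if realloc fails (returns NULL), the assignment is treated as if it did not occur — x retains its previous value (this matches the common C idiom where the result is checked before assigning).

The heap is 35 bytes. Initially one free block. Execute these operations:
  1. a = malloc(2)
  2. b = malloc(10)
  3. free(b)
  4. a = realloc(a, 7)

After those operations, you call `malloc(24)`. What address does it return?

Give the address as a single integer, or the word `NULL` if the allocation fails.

Op 1: a = malloc(2) -> a = 0; heap: [0-1 ALLOC][2-34 FREE]
Op 2: b = malloc(10) -> b = 2; heap: [0-1 ALLOC][2-11 ALLOC][12-34 FREE]
Op 3: free(b) -> (freed b); heap: [0-1 ALLOC][2-34 FREE]
Op 4: a = realloc(a, 7) -> a = 0; heap: [0-6 ALLOC][7-34 FREE]
malloc(24): first-fit scan over [0-6 ALLOC][7-34 FREE] -> 7

Answer: 7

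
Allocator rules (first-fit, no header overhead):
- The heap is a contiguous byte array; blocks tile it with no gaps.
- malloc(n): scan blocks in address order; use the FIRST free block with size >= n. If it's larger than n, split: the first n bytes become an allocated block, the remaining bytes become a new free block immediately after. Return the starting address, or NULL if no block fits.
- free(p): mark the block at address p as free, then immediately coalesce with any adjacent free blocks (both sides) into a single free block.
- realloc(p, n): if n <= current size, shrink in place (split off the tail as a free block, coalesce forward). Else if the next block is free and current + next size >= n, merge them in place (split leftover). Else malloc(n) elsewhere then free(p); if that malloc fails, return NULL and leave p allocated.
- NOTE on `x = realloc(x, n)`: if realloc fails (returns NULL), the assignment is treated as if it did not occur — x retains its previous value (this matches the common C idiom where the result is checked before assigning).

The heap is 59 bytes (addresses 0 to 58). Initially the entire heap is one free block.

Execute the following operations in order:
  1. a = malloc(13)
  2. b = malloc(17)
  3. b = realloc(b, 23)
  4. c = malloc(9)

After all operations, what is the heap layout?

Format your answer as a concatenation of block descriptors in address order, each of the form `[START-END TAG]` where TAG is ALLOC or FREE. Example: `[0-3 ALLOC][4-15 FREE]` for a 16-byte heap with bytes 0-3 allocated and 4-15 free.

Answer: [0-12 ALLOC][13-35 ALLOC][36-44 ALLOC][45-58 FREE]

Derivation:
Op 1: a = malloc(13) -> a = 0; heap: [0-12 ALLOC][13-58 FREE]
Op 2: b = malloc(17) -> b = 13; heap: [0-12 ALLOC][13-29 ALLOC][30-58 FREE]
Op 3: b = realloc(b, 23) -> b = 13; heap: [0-12 ALLOC][13-35 ALLOC][36-58 FREE]
Op 4: c = malloc(9) -> c = 36; heap: [0-12 ALLOC][13-35 ALLOC][36-44 ALLOC][45-58 FREE]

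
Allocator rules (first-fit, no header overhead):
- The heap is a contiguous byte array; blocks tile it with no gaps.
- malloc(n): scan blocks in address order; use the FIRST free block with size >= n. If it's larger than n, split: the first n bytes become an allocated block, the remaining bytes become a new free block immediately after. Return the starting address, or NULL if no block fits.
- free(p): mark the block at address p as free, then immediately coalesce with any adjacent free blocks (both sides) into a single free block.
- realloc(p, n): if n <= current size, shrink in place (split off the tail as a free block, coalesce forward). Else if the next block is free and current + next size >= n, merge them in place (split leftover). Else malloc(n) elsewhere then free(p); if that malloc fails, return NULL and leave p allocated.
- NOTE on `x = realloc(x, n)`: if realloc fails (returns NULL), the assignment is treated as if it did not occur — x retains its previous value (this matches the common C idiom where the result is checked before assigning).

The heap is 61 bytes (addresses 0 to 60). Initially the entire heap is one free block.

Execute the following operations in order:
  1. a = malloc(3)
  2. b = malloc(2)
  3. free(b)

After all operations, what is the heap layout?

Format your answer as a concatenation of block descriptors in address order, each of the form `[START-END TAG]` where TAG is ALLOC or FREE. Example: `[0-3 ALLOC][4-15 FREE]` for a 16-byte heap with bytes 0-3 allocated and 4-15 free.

Op 1: a = malloc(3) -> a = 0; heap: [0-2 ALLOC][3-60 FREE]
Op 2: b = malloc(2) -> b = 3; heap: [0-2 ALLOC][3-4 ALLOC][5-60 FREE]
Op 3: free(b) -> (freed b); heap: [0-2 ALLOC][3-60 FREE]

Answer: [0-2 ALLOC][3-60 FREE]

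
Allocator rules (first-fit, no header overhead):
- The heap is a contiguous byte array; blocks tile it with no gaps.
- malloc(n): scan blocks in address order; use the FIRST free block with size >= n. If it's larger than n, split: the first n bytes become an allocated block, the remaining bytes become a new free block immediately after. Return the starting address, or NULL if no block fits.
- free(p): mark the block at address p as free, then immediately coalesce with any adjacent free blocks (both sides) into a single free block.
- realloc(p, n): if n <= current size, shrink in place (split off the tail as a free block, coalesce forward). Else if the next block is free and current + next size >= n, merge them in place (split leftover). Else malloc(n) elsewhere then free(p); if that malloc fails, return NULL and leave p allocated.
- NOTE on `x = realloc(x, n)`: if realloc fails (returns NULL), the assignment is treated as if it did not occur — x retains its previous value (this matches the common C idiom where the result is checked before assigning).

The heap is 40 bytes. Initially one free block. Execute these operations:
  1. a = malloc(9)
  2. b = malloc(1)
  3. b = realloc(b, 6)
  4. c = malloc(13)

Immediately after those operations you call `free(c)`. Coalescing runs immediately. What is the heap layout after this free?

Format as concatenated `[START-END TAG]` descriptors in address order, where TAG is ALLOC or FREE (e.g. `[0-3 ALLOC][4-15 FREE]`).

Answer: [0-8 ALLOC][9-14 ALLOC][15-39 FREE]

Derivation:
Op 1: a = malloc(9) -> a = 0; heap: [0-8 ALLOC][9-39 FREE]
Op 2: b = malloc(1) -> b = 9; heap: [0-8 ALLOC][9-9 ALLOC][10-39 FREE]
Op 3: b = realloc(b, 6) -> b = 9; heap: [0-8 ALLOC][9-14 ALLOC][15-39 FREE]
Op 4: c = malloc(13) -> c = 15; heap: [0-8 ALLOC][9-14 ALLOC][15-27 ALLOC][28-39 FREE]
free(c): c = 15 -> block [15-27 ALLOC]; mark free, coalesce with adjacent free neighbors -> [0-8 ALLOC][9-14 ALLOC][15-39 FREE]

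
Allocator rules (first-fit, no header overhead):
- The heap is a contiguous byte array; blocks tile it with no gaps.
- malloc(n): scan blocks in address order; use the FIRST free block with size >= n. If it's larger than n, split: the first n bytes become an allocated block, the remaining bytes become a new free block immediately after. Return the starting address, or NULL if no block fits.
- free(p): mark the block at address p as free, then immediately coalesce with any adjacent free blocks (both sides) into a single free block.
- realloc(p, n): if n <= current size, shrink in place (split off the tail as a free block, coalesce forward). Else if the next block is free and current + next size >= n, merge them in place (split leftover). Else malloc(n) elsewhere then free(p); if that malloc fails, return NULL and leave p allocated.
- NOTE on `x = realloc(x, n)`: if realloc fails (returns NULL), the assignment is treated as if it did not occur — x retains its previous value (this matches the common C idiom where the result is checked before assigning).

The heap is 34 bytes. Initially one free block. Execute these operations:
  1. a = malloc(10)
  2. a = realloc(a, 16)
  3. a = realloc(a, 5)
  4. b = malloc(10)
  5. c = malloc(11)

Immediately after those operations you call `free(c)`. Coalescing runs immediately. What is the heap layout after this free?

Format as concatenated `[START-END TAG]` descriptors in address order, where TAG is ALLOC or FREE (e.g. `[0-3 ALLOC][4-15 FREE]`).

Op 1: a = malloc(10) -> a = 0; heap: [0-9 ALLOC][10-33 FREE]
Op 2: a = realloc(a, 16) -> a = 0; heap: [0-15 ALLOC][16-33 FREE]
Op 3: a = realloc(a, 5) -> a = 0; heap: [0-4 ALLOC][5-33 FREE]
Op 4: b = malloc(10) -> b = 5; heap: [0-4 ALLOC][5-14 ALLOC][15-33 FREE]
Op 5: c = malloc(11) -> c = 15; heap: [0-4 ALLOC][5-14 ALLOC][15-25 ALLOC][26-33 FREE]
free(c): c = 15 -> block [15-25 ALLOC]; mark free, coalesce with adjacent free neighbors -> [0-4 ALLOC][5-14 ALLOC][15-33 FREE]

Answer: [0-4 ALLOC][5-14 ALLOC][15-33 FREE]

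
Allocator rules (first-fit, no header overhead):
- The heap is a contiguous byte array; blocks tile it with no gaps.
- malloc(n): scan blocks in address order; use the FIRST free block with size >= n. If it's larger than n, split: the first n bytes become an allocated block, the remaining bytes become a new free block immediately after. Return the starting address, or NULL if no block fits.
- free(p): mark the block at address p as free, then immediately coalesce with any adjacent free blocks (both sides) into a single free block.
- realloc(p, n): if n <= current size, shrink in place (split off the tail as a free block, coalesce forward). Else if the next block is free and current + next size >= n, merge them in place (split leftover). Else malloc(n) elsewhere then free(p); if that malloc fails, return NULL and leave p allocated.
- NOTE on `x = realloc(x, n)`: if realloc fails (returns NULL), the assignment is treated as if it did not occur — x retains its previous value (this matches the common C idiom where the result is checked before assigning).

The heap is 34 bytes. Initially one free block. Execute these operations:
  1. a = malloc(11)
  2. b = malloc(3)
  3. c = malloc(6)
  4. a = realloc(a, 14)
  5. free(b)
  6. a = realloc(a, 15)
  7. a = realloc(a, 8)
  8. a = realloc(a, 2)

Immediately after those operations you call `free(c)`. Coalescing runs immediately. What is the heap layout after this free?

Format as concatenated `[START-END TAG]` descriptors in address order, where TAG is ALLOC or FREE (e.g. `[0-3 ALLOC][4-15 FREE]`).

Op 1: a = malloc(11) -> a = 0; heap: [0-10 ALLOC][11-33 FREE]
Op 2: b = malloc(3) -> b = 11; heap: [0-10 ALLOC][11-13 ALLOC][14-33 FREE]
Op 3: c = malloc(6) -> c = 14; heap: [0-10 ALLOC][11-13 ALLOC][14-19 ALLOC][20-33 FREE]
Op 4: a = realloc(a, 14) -> a = 20; heap: [0-10 FREE][11-13 ALLOC][14-19 ALLOC][20-33 ALLOC]
Op 5: free(b) -> (freed b); heap: [0-13 FREE][14-19 ALLOC][20-33 ALLOC]
Op 6: a = realloc(a, 15) -> NULL (a unchanged); heap: [0-13 FREE][14-19 ALLOC][20-33 ALLOC]
Op 7: a = realloc(a, 8) -> a = 20; heap: [0-13 FREE][14-19 ALLOC][20-27 ALLOC][28-33 FREE]
Op 8: a = realloc(a, 2) -> a = 20; heap: [0-13 FREE][14-19 ALLOC][20-21 ALLOC][22-33 FREE]
free(c): c = 14 -> block [14-19 ALLOC]; mark free, coalesce with adjacent free neighbors -> [0-19 FREE][20-21 ALLOC][22-33 FREE]

Answer: [0-19 FREE][20-21 ALLOC][22-33 FREE]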